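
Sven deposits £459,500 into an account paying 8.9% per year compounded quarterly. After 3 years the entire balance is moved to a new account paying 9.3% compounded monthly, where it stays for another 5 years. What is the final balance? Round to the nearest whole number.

Phase 1: 459,500·(1 + 0.02225)^12 ≈ 598,371.5637.
Phase 2: 598,371.5637·(1 + 0.00775)^60 ≈ 950,909.8716.

£950,910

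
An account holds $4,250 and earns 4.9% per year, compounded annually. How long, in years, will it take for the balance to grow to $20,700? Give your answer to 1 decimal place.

(1 + 0.049)^t = 20,700/4,250 = 4.8706.
t·ln(1 + 0.049) = ln(4.8706); t = 1.5832/0.0478373 ≈ 33.0958.

33.1 years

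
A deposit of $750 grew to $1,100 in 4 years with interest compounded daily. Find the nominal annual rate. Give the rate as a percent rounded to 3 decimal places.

(1 + r/365)^1460 = 1,100/750 = 1.46667.
1 + r/365 = 1.46667^(1/1460) ≈ 1.000262, so r/365 ≈ 0.000262358.
r ≈ 365·0.000262358 = 9.57606%.

9.576%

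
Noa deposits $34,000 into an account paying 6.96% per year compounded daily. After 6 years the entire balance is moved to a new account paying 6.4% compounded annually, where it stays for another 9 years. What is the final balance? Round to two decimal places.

Phase 1: 34,000·(1 + 0.0696/365)^2190 ≈ 51,620.5947.
Phase 2: 51,620.5947·(1 + 0.064)^9 ≈ 90,218.9265.

$90,218.93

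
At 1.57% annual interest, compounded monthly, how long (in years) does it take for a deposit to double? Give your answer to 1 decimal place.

44.2 years

(1 + 0.00130833)^(12t) = 2.
12t = ln 2 / ln(1 + 0.00130833) ≈ 0.69315/0.00130748 ≈ 530.1405.
t ≈ 44.1784.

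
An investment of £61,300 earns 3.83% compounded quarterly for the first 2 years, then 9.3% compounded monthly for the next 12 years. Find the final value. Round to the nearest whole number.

£201,082

Phase 1: 61,300·(1 + 0.009575)^8 ≈ 66,155.9904.
Phase 2: 66,155.9904·(1 + 0.00775)^144 ≈ 201,082.0752.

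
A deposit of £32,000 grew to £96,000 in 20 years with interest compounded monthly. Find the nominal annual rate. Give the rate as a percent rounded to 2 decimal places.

5.51%

The 240-period growth factor is 96,000/32,000 = 3.
r/12 = 3^(1/240) − 1 ≈ 0.00458804, so r ≈ 12·0.00458804 = 5.50565%.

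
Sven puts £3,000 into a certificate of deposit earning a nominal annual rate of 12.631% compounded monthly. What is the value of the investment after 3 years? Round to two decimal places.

£4,373.49

Periodic rate = 12.631%/12 = 0.0105258; periods = 12·3 = 36.
A = 3,000·(1 + 0.12631/12)^36 ≈ 3,000·1.457830844 ≈ 4,373.4925.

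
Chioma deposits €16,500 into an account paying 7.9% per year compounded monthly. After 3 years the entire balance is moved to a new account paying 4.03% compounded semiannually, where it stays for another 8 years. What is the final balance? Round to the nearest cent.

€28,754.05

After 3 years at 7.9%: 16,500 × 1.2664570557 ≈ 20,896.5414.
Then 8 years at 4.03%: 20,896.5414 × 1.3760193541 ≈ 28,754.0454.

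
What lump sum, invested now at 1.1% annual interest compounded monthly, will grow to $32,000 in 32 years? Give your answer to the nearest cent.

Growth factor = (1 + 0.011/12)^384 ≈ 1.4216792811.
P = 32,000/1.4216792811 ≈ 22,508.5928.

$22,508.59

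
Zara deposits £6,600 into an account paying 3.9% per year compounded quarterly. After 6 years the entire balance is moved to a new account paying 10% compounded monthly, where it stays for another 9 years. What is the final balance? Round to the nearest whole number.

£20,414

Phase 1: 6,600·(1 + 0.00975)^24 ≈ 8,330.6065.
Phase 2: 8,330.6065·(1 + 0.1/12)^108 ≈ 20,413.7147.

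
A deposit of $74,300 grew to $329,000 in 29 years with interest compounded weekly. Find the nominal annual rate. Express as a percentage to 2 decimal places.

(1 + r/52)^1508 = 329,000/74,300 = 4.42799.
1 + r/52 = 4.42799^(1/1508) ≈ 1.000987, so r/52 ≈ 0.000987189.
r ≈ 52·0.000987189 = 5.13338%.

5.13%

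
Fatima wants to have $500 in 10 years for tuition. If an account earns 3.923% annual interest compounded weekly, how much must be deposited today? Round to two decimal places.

$337.80

Periodic rate = 3.923%/52 = 0.000754423; 520 periods.
P = 500/(1 + 0.03923/52)^520 ≈ 500/1.48016282 ≈ 337.8007.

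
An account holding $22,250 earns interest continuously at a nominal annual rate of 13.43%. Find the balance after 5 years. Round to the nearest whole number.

$43,547

A = P·e^(rt) = 22,250·e^(0.1343·5) = 22,250·e^0.6715.
e^0.6715 ≈ 1.9571708762, so A ≈ 43,547.0520.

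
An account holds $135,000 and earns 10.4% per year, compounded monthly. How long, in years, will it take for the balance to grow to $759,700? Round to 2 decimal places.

(1 + 0.00866667)^(12t) = 759,700/135,000 = 5.6274.
12t·ln(1 + 0.00866667) = ln(5.6274); 12t = 1.7276/0.00862933 ≈ 200.2067.
t ≈ 16.6839 years.

16.68 years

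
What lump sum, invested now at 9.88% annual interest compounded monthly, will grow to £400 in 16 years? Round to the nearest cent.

Growth factor = (1 + 0.0988/12)^192 ≈ 4.82749584.
P = 400/4.82749584 ≈ 82.8587.

£82.86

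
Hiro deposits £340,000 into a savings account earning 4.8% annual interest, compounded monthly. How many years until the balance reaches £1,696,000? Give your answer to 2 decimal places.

33.55 years

We need (1 + 0.004)^(12t) = 4.9882, so 12t = ln 4.9882 / ln 1.004 ≈ 402.5736.
t ≈ 402.5736/12 = 33.5478 years.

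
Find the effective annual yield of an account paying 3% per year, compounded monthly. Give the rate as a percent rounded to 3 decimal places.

3.042%

One year is 12 periods at 0.0025 each: (1 + 0.0025)^12 ≈ 1.030416.
EAR = 1.030416 − 1 ≈ 3.04160%.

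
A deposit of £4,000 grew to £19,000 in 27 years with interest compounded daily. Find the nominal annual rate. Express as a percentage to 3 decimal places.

(1 + r/365)^9855 = 19,000/4,000 = 4.75.
1 + r/365 = 4.75^(1/9855) ≈ 1.000158, so r/365 ≈ 0.00015812.
r ≈ 365·0.00015812 = 5.77136%.

5.771%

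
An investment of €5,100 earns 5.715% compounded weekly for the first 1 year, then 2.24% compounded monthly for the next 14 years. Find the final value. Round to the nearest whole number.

€7,387

After 1 years at 5.715%: 5,100 × 1.058781393 ≈ 5,399.7851.
Then 14 years at 2.24%: 5,399.7851 × 1.367942342 ≈ 7,386.5947.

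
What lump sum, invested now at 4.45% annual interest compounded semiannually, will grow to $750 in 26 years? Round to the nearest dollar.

Periodic rate = 4.45%/2 = 0.02225; 52 periods.
P = 750/(1 + 0.02225)^52 ≈ 750/3.14029321 ≈ 238.8312.

$239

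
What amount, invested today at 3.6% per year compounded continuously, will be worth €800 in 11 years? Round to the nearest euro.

€538

P = A·e^(−rt) = 800·e^(−0.396).
e^(−0.396) ≈ 0.673006696, so P ≈ 538.4054.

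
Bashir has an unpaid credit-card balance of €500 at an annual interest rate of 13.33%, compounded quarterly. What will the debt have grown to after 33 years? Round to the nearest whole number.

Periodic rate = 13.33%/4 = 0.033325; periods = 4·33 = 132.
A = 500·(1 + 0.033325)^132 ≈ 500·75.731341121 ≈ 37,865.6706.

€37,866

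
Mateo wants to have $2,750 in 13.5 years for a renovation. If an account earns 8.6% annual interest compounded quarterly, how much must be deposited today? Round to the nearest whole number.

Periodic rate = 8.6%/4 = 0.0215; 54 periods.
P = 2,750/(1 + 0.0215)^54 ≈ 2,750/3.154075118 ≈ 871.8879.

$872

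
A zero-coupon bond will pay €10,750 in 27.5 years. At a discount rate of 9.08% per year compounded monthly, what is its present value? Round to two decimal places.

Growth factor = (1 + 0.0908/12)^330 ≈ 12.032368611.
P = 10,750/12.032368611 ≈ 893.4234.

€893.42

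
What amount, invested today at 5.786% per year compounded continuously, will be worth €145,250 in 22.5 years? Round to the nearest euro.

€39,512

P = A·e^(−rt) = 145,250·e^(−1.30185).
e^(−1.30185) ≈ 0.272028075299, so P ≈ 39,512.0779.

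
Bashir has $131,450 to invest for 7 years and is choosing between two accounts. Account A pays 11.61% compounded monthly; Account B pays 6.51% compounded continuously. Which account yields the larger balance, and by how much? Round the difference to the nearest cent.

Account A, by $87,798.21

A: (1 + 0.009675)^84 ≈ 2.24519805754, so 131,450 × 2.24519805754 ≈ 295,131.2847.
B: e^(0.0651·7) = e^0.4557 ≈ 1.57727709065, so 131,450 × 1.57727709065 ≈ 207,333.0736.
Difference ≈ 87,798.2111 in favor of A.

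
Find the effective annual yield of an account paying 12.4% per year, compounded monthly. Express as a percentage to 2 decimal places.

EAR = (1 + 12.4%/12)^12 − 1 = (1 + 0.0103333)^12 − 1.
(1 + 0.0103333)^12 ≈ 1.131296, so EAR ≈ 13.12958%.

13.13%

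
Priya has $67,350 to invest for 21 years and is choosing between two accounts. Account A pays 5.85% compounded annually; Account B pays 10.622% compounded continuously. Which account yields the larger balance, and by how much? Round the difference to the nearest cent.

Account B, by $404,482.42

A: (1 + 0.0585)^21 ≈ 3.29995569772, so 67,350 × 3.29995569772 ≈ 222,252.0162.
B: e^(0.10622·21) = e^2.23062 ≈ 9.30563378426, so 67,350 × 9.30563378426 ≈ 626,734.4354.
Difference ≈ 404,482.4191 in favor of B.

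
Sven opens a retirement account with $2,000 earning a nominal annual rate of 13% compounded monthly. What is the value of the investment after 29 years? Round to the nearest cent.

$85,018.82

Periodic rate = 13%/12 = 0.0108333; periods = 12·29 = 348.
A = 2,000·(1 + 0.13/12)^348 ≈ 2,000·42.509409969 ≈ 85,018.8199.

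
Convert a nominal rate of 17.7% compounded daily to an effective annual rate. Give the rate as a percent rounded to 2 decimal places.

19.36%

EAR = (1 + 17.7%/365)^365 − 1 = (1 + 0.000484932)^365 − 1.
(1 + 0.000484932)^365 ≈ 1.19358, so EAR ≈ 19.35799%.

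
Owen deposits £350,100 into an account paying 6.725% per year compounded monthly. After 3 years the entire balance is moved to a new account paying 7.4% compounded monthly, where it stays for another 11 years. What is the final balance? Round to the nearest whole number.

£963,821

Phase 1: 350,100·(1 + 0.06725/12)^36 ≈ 428,120.8908.
Phase 2: 428,120.8908·(1 + 0.074/12)^132 ≈ 963,821.4391.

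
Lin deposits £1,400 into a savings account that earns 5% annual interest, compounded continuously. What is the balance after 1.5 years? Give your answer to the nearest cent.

A = P·e^(rt) = 1,400·e^(0.05·1.5) = 1,400·e^0.075.
e^0.075 ≈ 1.077884151, so A ≈ 1,509.0378.

£1,509.04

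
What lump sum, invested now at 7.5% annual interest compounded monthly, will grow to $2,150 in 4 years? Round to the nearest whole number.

$1,594

Growth factor = (1 + 0.00625)^48 ≈ 1.348599151.
P = 2,150/1.348599151 ≈ 1,594.2469.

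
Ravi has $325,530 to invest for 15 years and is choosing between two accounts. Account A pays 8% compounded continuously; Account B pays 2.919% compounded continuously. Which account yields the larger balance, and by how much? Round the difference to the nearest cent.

Account A, by $576,430.44

Account A growth factor: e^(0.08·15) = e^1.2 ≈ 3.320116922737; balance ≈ 1,080,797.6619.
Account B growth factor: e^(0.02919·15) = e^0.43785 ≈ 1.54937248412; balance ≈ 504,367.2248.
Account A is larger by 576,430.4371.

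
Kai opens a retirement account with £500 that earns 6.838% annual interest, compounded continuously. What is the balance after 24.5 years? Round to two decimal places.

£2,670.23

A = P·e^(rt) = 500·e^(0.06838·24.5) = 500·e^1.67531.
e^1.67531 ≈ 5.340450432, so A ≈ 2,670.2252.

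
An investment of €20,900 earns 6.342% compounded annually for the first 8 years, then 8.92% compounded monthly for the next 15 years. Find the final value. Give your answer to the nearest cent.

After 8 years at 6.342%: 20,900 × 1.63545497216 ≈ 34,181.0089.
Then 15 years at 8.92%: 34,181.0089 × 3.79259926872 ≈ 129,634.8694.

€129,634.87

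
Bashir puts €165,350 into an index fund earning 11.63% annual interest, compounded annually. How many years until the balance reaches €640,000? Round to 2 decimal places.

We need (1 + 0.1163)^t = 3.8706, so t = ln 3.8706 / ln 1.1163 ≈ 12.3015.

12.30 years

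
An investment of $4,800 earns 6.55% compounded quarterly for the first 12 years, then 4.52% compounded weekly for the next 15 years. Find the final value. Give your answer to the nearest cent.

$20,613.69

Phase 1: 4,800·(1 + 0.016375)^48 ≈ 10,467.2354.
Phase 2: 10,467.2354·(1 + 0.0452/52)^780 ≈ 20,613.6906.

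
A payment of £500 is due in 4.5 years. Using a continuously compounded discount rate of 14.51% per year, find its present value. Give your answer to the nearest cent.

£260.25

P = A·e^(−rt) = 500·e^(−0.65295).
e^(−0.65295) ≈ 0.520508011, so P ≈ 260.2540.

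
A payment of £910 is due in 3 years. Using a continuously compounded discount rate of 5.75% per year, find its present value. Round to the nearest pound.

P = A·e^(−rt) = 910·e^(−0.1725).
e^(−0.1725) ≈ 0.841558289, so P ≈ 765.8180.

£766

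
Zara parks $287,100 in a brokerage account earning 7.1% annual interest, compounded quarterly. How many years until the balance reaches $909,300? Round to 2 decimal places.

(1 + 0.01775)^(4t) = 909,300/287,100 = 3.1672.
4t·ln(1 + 0.01775) = ln(3.1672); 4t = 1.1528/0.0175943 ≈ 65.5237.
t ≈ 16.3809 years.

16.38 years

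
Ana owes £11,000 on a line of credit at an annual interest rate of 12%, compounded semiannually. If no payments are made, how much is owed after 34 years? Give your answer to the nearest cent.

£578,351.04

Growth factor = (1 + 0.06)^68 ≈ 52.5773675498.
A ≈ 11,000 × 52.5773675498 ≈ 578,351.0430.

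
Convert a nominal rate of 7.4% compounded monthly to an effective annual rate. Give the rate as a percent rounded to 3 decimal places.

One year is 12 periods at 0.00616667 each: (1 + 0.00616667)^12 ≈ 1.076562.
EAR = 1.076562 − 1 ≈ 7.65621%.

7.656%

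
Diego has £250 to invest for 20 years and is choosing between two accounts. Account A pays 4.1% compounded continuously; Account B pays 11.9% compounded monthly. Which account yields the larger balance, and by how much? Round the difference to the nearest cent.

Account A growth factor: e^(0.041·20) = e^0.82 ≈ 2.27049984; balance ≈ 567.6250.
Account B growth factor: (1 + 0.119/12)^240 ≈ 10.67897236; balance ≈ 2,669.7431.
Account B is larger by 2,102.1181.

Account B, by £2,102.12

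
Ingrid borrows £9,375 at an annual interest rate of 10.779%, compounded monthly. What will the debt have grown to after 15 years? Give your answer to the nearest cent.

Growth factor = (1 + 0.0089825)^180 ≈ 5.0009681161.
A ≈ 9,375 × 5.0009681161 ≈ 46,884.0761.

£46,884.08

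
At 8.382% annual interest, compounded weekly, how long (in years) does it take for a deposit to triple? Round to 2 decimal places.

(1 + 0.00161192)^(52t) = 3.
52t = ln 3 / ln(1 + 0.00161192) ≈ 1.0986/0.00161063 ≈ 682.1030.
t ≈ 13.1174.

13.12 years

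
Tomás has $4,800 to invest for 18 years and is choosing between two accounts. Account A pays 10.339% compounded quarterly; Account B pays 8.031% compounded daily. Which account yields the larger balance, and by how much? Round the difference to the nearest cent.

Account A, by $9,774.69

A: (1 + 0.0258475)^72 ≈ 6.2800328798, so 4,800 × 6.2800328798 ≈ 30,144.1578.
B: (1 + 0.08031/365)^6570 ≈ 4.2436382949, so 4,800 × 4.2436382949 ≈ 20,369.4638.
Difference ≈ 9,774.6940 in favor of A.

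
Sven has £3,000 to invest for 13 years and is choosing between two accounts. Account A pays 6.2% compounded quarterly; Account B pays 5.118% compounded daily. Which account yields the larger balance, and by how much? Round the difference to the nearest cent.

Account A, by £840.22

Account A growth factor: (1 + 0.0155)^52 ≈ 2.225134373; balance ≈ 6,675.4031.
Account B growth factor: (1 + 0.05118/365)^4745 ≈ 1.945061036; balance ≈ 5,835.1831.
Account A is larger by 840.2200.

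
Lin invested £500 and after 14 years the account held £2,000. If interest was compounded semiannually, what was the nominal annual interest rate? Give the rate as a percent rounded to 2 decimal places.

10.15%

The 28-period growth factor is 2,000/500 = 4.
r/2 = 4^(1/28) − 1 ≈ 0.0507566, so r ≈ 2·0.0507566 = 10.15133%.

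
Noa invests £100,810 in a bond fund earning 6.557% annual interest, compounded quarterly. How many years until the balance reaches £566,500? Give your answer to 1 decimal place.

We need (1 + 0.0163925)^(4t) = 5.6195, so 4t = ln 5.6195 / ln 1.016393 ≈ 106.1674.
t ≈ 106.1674/4 = 26.5419 years.

26.5 years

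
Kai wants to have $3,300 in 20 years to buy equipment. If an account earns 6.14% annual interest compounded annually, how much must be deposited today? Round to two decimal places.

$1,002.15

Growth factor = (1 + 0.0614)^20 ≈ 3.292923685.
P = 3,300/3.292923685 ≈ 1,002.1489.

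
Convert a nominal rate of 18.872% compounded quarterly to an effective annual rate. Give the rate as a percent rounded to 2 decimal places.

20.25%

EAR = (1 + 18.872%/4)^4 − 1 = (1 + 0.04718)^4 − 1.
(1 + 0.04718)^4 ≈ 1.202501, so EAR ≈ 20.25008%.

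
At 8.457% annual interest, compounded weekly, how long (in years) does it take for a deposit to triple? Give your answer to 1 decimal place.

13.0 years

(1 + 0.00162635)^(52t) = 3.
52t = ln 3 / ln(1 + 0.00162635) ≈ 1.0986/0.00162503 ≈ 676.0587.
t ≈ 13.0011.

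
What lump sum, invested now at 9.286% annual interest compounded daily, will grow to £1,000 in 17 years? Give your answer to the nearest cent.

£206.30

Growth factor = (1 + 0.09286/365)^6205 ≈ 4.84728728.
P = 1,000/4.84728728 ≈ 206.3010.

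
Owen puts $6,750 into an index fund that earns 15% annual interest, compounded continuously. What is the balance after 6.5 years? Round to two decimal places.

A = P·e^(rt) = 6,750·e^(0.15·6.5) = 6,750·e^0.975.
e^0.975 ≈ 2.651167211, so A ≈ 17,895.3787.

$17,895.38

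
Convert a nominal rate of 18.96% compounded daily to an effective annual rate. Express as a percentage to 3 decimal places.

EAR = (1 + 18.96%/365)^365 − 1 = (1 + 0.000519452)^365 − 1.
(1 + 0.000519452)^365 ≈ 1.208706, so EAR ≈ 20.87065%.

20.871%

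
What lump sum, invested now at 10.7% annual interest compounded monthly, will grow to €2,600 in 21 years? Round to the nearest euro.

Periodic rate = 10.7%/12 = 0.00891667; 252 periods.
P = 2,600/(1 + 0.107/12)^252 ≈ 2,600/9.365580127 ≈ 277.6123.

€278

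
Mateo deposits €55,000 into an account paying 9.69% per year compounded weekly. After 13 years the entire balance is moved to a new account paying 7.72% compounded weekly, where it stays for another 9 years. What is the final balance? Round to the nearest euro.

€387,667

Phase 1: 55,000·(1 + 0.0969/52)^676 ≈ 193,612.9262.
Phase 2: 193,612.9262·(1 + 0.0772/52)^468 ≈ 387,666.6010.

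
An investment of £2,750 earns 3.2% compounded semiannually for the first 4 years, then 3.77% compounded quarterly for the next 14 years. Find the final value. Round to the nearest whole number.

After 4 years at 3.2%: 2,750 × 1.135402023 ≈ 3,122.3556.
Then 14 years at 3.77%: 3,122.3556 × 1.691013851 ≈ 5,279.9465.

£5,280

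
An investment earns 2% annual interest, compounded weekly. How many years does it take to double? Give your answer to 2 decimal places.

(1 + 0.000384615)^(52t) = 2.
52t = ln 2 / ln(1 + 0.000384615) ≈ 0.69315/0.000384541 ≈ 1802.5292.
t ≈ 34.6640.

34.66 years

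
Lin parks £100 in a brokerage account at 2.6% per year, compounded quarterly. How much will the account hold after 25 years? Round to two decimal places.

£191.15

Growth factor = (1 + 0.0065)^100 ≈ 1.91151593.
A ≈ 100 × 1.91151593 ≈ 191.1516.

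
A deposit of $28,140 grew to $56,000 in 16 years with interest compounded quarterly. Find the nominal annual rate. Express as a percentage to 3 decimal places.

(1 + r/4)^64 = 56,000/28,140 = 1.99005.
1 + r/4 = 1.99005^(1/64) ≈ 1.010811, so r/4 ≈ 0.0108105.
r ≈ 4·0.0108105 = 4.32420%.

4.324%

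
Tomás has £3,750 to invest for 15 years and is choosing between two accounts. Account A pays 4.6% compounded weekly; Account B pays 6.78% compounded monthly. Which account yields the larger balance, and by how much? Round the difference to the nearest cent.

Account B, by £2,864.54

A: (1 + 0.046/52)^780 ≈ 1.993107518, so 3,750 × 1.993107518 ≈ 7,474.1532.
B: (1 + 0.00565)^180 ≈ 2.7569851647, so 3,750 × 2.7569851647 ≈ 10,338.6944.
Difference ≈ 2,864.5412 in favor of B.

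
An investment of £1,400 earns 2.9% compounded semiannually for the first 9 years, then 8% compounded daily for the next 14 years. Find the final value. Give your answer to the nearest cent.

Phase 1: 1,400·(1 + 0.0145)^18 ≈ 1,814.1156.
Phase 2: 1,814.1156·(1 + 0.08/365)^5110 ≈ 5,559.3176.

£5,559.32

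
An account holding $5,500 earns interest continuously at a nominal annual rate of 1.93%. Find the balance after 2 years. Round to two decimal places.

$5,716.45

A = P·e^(rt) = 5,500·e^(0.0193·2) = 5,500·e^0.0386.
e^0.0386 ≈ 1.039354659, so A ≈ 5,716.4506.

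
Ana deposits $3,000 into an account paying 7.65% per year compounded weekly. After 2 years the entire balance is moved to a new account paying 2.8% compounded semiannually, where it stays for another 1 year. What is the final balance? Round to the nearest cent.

Phase 1: 3,000·(1 + 0.0765/52)^104 ≈ 3,495.5819.
Phase 2: 3,495.5819·(1 + 0.014)^2 ≈ 3,594.1433.

$3,594.14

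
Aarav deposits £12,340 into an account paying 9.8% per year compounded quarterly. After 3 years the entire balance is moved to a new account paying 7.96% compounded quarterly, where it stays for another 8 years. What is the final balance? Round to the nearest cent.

£30,995.71

Phase 1: 12,340·(1 + 0.0245)^12 ≈ 16,499.0414.
Phase 2: 16,499.0414·(1 + 0.0199)^32 ≈ 30,995.7143.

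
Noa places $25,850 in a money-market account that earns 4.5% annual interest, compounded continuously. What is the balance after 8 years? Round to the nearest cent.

A = P·e^(rt) = 25,850·e^(0.045·8) = 25,850·e^0.36.
e^0.36 ≈ 1.4333294146, so A ≈ 37,051.5654.

$37,051.57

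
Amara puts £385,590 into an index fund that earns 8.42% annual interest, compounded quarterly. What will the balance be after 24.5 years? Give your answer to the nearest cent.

Growth factor = (1 + 0.02105)^98 ≈ 7.702060872541.
A ≈ 385,590 × 7.702060872541 ≈ 2,969,837.6518.

£2,969,837.65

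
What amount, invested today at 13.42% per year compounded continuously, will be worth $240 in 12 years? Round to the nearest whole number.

$48

P = A·e^(−rt) = 240·e^(−1.6104).
e^(−1.6104) ≈ 0.199807675, so P ≈ 47.9538.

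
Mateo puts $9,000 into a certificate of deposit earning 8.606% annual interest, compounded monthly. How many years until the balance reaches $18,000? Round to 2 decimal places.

8.08 years

(1 + 0.00717167)^(12t) = 18,000/9,000 = 2.
12t·ln(1 + 0.00717167) = ln(2); 12t = 0.69315/0.00714607 ≈ 96.9969.
t ≈ 8.0831 years.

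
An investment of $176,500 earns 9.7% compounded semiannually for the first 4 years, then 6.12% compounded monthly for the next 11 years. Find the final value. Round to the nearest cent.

$504,563.96

Phase 1: 176,500·(1 + 0.0485)^8 ≈ 257,805.5058.
Phase 2: 257,805.5058·(1 + 0.0051)^132 ≈ 504,563.9554.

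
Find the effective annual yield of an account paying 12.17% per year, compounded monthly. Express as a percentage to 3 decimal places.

12.872%

One year is 12 periods at 0.0101417 each: (1 + 0.0101417)^12 ≈ 1.128723.
EAR = 1.128723 − 1 ≈ 12.87231%.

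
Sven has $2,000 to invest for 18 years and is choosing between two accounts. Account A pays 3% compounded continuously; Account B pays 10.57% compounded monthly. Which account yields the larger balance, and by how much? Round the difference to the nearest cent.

Account B, by $9,863.37

A: e^(0.03·18) = e^0.54 ≈ 1.716006862, so 2,000 × 1.716006862 ≈ 3,432.0137.
B: (1 + 0.1057/12)^216 ≈ 6.6476905938, so 2,000 × 6.6476905938 ≈ 13,295.3812.
Difference ≈ 9,863.3675 in favor of B.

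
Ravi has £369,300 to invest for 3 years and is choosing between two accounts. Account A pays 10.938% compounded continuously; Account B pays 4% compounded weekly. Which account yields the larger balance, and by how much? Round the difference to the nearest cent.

A: e^(0.10938·3) = e^0.32814 ≈ 1.38838333235, so 369,300 × 1.38838333235 ≈ 512,729.9646.
B: (1 + 0.04/52)^156 ≈ 1.12744484113, so 369,300 × 1.12744484113 ≈ 416,365.3798.
Difference ≈ 96,364.5848 in favor of A.

Account A, by £96,364.58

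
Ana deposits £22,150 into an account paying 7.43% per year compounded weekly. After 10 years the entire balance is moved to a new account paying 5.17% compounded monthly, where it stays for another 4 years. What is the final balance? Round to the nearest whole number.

£57,206

After 10 years at 7.43%: 22,150 × 2.1011182201 ≈ 46,539.7686.
Then 4 years at 5.17%: 46,539.7686 × 1.2291904645 ≈ 57,206.2398.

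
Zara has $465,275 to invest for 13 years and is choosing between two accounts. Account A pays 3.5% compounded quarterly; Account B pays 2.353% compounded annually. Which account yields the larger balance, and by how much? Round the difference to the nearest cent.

Account A, by $102,373.00

A: (1 + 0.00875)^52 ≈ 1.57305708085, so 465,275 × 1.57305708085 ≈ 731,904.1333.
B: (1 + 0.02353)^13 ≈ 1.35303021311, so 465,275 × 1.35303021311 ≈ 629,531.1324.
Difference ≈ 102,373.0009 in favor of A.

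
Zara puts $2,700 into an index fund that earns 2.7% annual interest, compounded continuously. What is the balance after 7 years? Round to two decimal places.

A = P·e^(rt) = 2,700·e^(0.027·7) = 2,700·e^0.189.
e^0.189 ≈ 1.208040952, so A ≈ 3,261.7106.

$3,261.71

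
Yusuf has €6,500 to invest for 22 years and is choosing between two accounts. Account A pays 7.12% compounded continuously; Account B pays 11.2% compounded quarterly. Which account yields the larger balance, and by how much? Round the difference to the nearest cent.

Account A growth factor: e^(0.0712·22) = e^1.5664 ≈ 4.78937537; balance ≈ 31,130.9399.
Account B growth factor: (1 + 0.028)^88 ≈ 11.360412212; balance ≈ 73,842.6794.
Account B is larger by 42,711.7395.

Account B, by €42,711.74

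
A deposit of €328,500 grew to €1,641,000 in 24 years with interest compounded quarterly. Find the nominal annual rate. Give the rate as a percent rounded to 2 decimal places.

The 96-period growth factor is 1,641,000/328,500 = 4.99543.
r/4 = 4.99543^(1/96) − 1 ≈ 0.0168966, so r ≈ 4·0.0168966 = 6.75865%.

6.76%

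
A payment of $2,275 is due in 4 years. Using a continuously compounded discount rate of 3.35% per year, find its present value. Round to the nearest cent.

P = A·e^(−rt) = 2,275·e^(−0.134).
e^(−0.134) ≈ 0.8745900646, so P ≈ 1,989.6924.

$1,989.69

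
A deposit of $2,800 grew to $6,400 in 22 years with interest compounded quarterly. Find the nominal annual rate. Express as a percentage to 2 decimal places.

3.78%

(1 + r/4)^88 = 6,400/2,800 = 2.28571.
1 + r/4 = 2.28571^(1/88) ≈ 1.009438, so r/4 ≈ 0.00943834.
r ≈ 4·0.00943834 = 3.77534%.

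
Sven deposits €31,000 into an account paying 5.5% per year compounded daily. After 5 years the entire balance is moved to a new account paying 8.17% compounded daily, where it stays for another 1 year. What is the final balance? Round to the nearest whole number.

€44,286

After 5 years at 5.5%: 31,000 × 1.3165034005 ≈ 40,811.6054.
Then 1 years at 8.17%: 40,811.6054 × 1.0851203014 ≈ 44,285.5016.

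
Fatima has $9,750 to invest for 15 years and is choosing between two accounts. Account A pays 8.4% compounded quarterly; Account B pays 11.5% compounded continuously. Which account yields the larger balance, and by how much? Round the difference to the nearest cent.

Account B, by $20,794.79

Account A growth factor: (1 + 0.021)^60 ≈ 3.4797218101; balance ≈ 33,927.2876.
Account B growth factor: e^(0.115·15) = e^1.725 ≈ 5.6125210297; balance ≈ 54,722.0800.
Account B is larger by 20,794.7924.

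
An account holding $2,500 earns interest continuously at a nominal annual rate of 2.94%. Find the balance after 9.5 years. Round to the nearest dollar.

A = P·e^(rt) = 2,500·e^(0.0294·9.5) = 2,500·e^0.2793.
e^0.2793 ≈ 1.322203946, so A ≈ 3,305.5099.

$3,306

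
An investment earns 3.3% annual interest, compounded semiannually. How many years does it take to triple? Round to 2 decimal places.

33.57 years

(1 + 0.0165)^(2t) = 3.
2t = ln 3 / ln(1 + 0.0165) ≈ 1.0986/0.0163654 ≈ 67.1304.
t ≈ 33.5652.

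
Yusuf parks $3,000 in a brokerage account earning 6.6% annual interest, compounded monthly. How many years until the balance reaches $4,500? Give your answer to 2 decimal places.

(1 + 0.0055)^(12t) = 4,500/3,000 = 1.5.
12t·ln(1 + 0.0055) = ln(1.5); 12t = 0.40547/0.00548493 ≈ 73.9235.
t ≈ 6.1603 years.

6.16 years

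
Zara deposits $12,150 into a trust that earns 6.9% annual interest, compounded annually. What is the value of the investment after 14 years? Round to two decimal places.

Growth factor = (1 + 0.069)^14 ≈ 2.5450005054.
A ≈ 12,150 × 2.5450005054 ≈ 30,921.7561.

$30,921.76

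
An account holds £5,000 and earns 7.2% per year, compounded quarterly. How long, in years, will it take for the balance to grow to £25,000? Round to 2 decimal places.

22.55 years

(1 + 0.018)^(4t) = 25,000/5,000 = 5.
4t·ln(1 + 0.018) = ln(5); 4t = 1.6094/0.0178399 ≈ 90.2155.
t ≈ 22.5539 years.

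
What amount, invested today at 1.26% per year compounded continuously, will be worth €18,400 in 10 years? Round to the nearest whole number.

€16,222

P = A·e^(−rt) = 18,400·e^(−0.126).
e^(−0.126) ≈ 0.88161484678, so P ≈ 16,221.7132.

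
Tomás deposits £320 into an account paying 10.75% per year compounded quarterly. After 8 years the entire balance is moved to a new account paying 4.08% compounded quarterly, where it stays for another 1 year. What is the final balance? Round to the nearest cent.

£778.65

After 8 years at 10.75%: 320 × 2.33648278 ≈ 747.6745.
Then 1 years at 4.08%: 747.6745 × 1.0414285 ≈ 778.6495.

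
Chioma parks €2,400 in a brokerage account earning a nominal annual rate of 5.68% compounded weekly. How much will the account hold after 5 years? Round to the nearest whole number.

Growth factor = (1 + 0.0568/52)^260 ≈ 1.328227046.
A ≈ 2,400 × 1.328227046 ≈ 3,187.7449.

€3,188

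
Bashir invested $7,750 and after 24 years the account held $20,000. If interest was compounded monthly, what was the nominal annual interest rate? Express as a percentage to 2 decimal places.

(1 + r/12)^288 = 20,000/7,750 = 2.58065.
1 + r/12 = 2.58065^(1/288) ≈ 1.003297, so r/12 ≈ 0.00329723.
r ≈ 12·0.00329723 = 3.95667%.

3.96%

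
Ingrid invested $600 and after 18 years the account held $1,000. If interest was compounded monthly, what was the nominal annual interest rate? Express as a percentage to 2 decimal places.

(1 + r/12)^216 = 1,000/600 = 1.66667.
1 + r/12 = 1.66667^(1/216) ≈ 1.002368, so r/12 ≈ 0.00236773.
r ≈ 12·0.00236773 = 2.84128%.

2.84%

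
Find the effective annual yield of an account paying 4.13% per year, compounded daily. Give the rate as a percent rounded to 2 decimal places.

One year is 365 periods at 0.000113151 each: (1 + 0.000113151)^365 ≈ 1.042162.
EAR = 1.042162 − 1 ≈ 4.21623%.

4.22%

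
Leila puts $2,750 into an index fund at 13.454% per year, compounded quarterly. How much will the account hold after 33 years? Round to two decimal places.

Growth factor = (1 + 0.033635)^132 ≈ 78.7900305237.
A ≈ 2,750 × 78.7900305237 ≈ 216,672.5839.

$216,672.58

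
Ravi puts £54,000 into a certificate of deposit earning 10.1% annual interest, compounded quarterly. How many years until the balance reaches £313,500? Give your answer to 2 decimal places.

17.63 years

We need (1 + 0.02525)^(4t) = 5.8056, so 4t = ln 5.8056 / ln 1.02525 ≈ 70.5318.
t ≈ 70.5318/4 = 17.6330 years.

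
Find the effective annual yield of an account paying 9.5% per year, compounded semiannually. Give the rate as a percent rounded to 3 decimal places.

One year is 2 periods at 0.0475 each: (1 + 0.0475)^2 ≈ 1.097256.
EAR = 1.097256 − 1 ≈ 9.72563%.

9.726%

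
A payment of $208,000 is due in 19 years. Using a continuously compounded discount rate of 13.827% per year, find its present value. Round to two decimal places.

$15,035.41

P = A·e^(−rt) = 208,000·e^(−2.62713).
e^(−2.62713) ≈ 0.0722856245611, so P ≈ 15,035.4099.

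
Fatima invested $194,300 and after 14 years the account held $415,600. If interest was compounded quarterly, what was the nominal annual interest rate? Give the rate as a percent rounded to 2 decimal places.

5.47%

(1 + r/4)^56 = 415,600/194,300 = 2.13896.
1 + r/4 = 2.13896^(1/56) ≈ 1.01367, so r/4 ≈ 0.0136697.
r ≈ 4·0.0136697 = 5.46789%.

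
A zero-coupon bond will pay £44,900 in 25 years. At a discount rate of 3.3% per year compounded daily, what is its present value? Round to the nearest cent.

£19,677.48

Periodic rate = 3.3%/365 = 0.000090411; 9125 periods.
P = 44,900/(1 + 0.033/365)^9125 ≈ 44,900/2.2817956704 ≈ 19,677.4850.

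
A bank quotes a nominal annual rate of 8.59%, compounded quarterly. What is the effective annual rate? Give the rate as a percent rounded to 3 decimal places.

8.871%

One year is 4 periods at 0.021475 each: (1 + 0.021475)^4 ≈ 1.088707.
EAR = 1.088707 − 1 ≈ 8.87069%.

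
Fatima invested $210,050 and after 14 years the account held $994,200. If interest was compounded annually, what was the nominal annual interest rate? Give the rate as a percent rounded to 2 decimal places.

11.74%

The 14-period growth factor is 994,200/210,050 = 4.73316.
r = 4.73316^(1/14) − 1 ≈ 0.117442, i.e. 11.74422%.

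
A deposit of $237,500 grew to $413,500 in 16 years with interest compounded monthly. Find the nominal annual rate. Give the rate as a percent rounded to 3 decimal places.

3.471%

The 192-period growth factor is 413,500/237,500 = 1.74105.
r/12 = 1.74105^(1/192) − 1 ≈ 0.00289214, so r ≈ 12·0.00289214 = 3.47057%.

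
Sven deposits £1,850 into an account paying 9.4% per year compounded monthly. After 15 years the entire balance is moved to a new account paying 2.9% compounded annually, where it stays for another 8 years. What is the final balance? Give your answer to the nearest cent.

Phase 1: 1,850·(1 + 0.094/12)^180 ≈ 7,536.0021.
Phase 2: 7,536.0021·(1 + 0.029)^8 ≈ 9,472.4868.

£9,472.49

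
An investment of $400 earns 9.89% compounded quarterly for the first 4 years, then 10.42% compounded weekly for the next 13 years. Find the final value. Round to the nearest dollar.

After 4 years at 9.89%: 400 × 1.478145915 ≈ 591.2584.
Then 13 years at 10.42%: 591.2584 × 3.869961681 ≈ 2,288.1472.

$2,288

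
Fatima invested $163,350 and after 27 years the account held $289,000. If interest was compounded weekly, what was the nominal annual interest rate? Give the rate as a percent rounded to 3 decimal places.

The 1404-period growth factor is 289,000/163,350 = 1.76921.
r/52 = 1.76921^(1/1404) − 1 ≈ 0.000406444, so r ≈ 52·0.000406444 = 2.11351%.

2.114%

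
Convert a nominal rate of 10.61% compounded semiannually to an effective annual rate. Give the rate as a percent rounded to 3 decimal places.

10.891%

One year is 2 periods at 0.05305 each: (1 + 0.05305)^2 ≈ 1.108914.
EAR = 1.108914 − 1 ≈ 10.89143%.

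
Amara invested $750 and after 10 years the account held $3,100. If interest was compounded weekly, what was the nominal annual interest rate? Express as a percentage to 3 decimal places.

14.210%

(1 + r/52)^520 = 3,100/750 = 4.13333.
1 + r/52 = 4.13333^(1/520) ≈ 1.002733, so r/52 ≈ 0.00273274.
r ≈ 52·0.00273274 = 14.21022%.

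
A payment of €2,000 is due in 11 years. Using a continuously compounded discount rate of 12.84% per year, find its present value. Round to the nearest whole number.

P = A·e^(−rt) = 2,000·e^(−1.4124).
e^(−1.4124) ≈ 0.2435580418, so P ≈ 487.1161.

€487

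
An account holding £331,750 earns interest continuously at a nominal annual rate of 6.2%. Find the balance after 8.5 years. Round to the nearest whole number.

A = P·e^(rt) = 331,750·e^(0.062·8.5) = 331,750·e^0.527.
e^0.527 ≈ 1.69384314925, so A ≈ 561,932.4648.

£561,932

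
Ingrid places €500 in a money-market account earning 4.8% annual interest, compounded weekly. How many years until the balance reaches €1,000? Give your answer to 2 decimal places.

14.45 years

We need (1 + 0.000923077)^(52t) = 2, so 52t = ln 2 / ln 1.000923 ≈ 751.2560.
t ≈ 751.2560/52 = 14.4472 years.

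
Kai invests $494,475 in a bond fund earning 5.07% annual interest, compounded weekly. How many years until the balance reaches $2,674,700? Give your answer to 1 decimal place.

We need (1 + 0.000975)^(52t) = 5.4092, so 52t = ln 5.4092 / ln 1.000975 ≈ 1732.2243.
t ≈ 1732.2243/52 = 33.3120 years.

33.3 years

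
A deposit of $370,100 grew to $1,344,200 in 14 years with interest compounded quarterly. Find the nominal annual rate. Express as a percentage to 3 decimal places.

The 56-period growth factor is 1,344,200/370,100 = 3.63199.
r/4 = 3.63199^(1/56) − 1 ≈ 0.0232991, so r ≈ 4·0.0232991 = 9.31963%.

9.320%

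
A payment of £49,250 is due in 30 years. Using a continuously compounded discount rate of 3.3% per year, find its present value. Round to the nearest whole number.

P = A·e^(−rt) = 49,250·e^(−0.99).
e^(−0.99) ≈ 0.37157669102, so P ≈ 18,300.1520.

£18,300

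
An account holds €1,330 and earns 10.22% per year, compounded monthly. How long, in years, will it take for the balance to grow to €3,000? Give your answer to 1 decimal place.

(1 + 0.00851667)^(12t) = 3,000/1,330 = 2.2556.
12t·ln(1 + 0.00851667) = ln(2.2556); 12t = 0.81343/0.0084806 ≈ 95.9169.
t ≈ 7.9931 years.

8.0 years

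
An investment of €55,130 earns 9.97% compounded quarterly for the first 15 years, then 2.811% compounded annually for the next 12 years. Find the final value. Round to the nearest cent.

Phase 1: 55,130·(1 + 0.024925)^60 ≈ 241,497.8049.
Phase 2: 241,497.8049·(1 + 0.02811)^12 ≈ 336,812.4900.

€336,812.49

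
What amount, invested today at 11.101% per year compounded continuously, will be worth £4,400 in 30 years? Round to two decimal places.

P = A·e^(−rt) = 4,400·e^(−3.3303).
e^(−3.3303) ≈ 0.03578236875, so P ≈ 157.4424.

£157.44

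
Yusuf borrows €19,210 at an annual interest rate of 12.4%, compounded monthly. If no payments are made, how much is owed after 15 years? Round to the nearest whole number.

€122,228

Growth factor = (1 + 0.124/12)^180 ≈ 6.36271831056.
A ≈ 19,210 × 6.36271831056 ≈ 122,227.8187.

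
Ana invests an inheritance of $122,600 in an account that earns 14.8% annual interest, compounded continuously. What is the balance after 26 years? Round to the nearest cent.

A = P·e^(rt) = 122,600·e^(0.148·26) = 122,600·e^3.848.
e^3.848 ≈ 46.89917102862, so A ≈ 5,749,838.3681.

$5,749,838.37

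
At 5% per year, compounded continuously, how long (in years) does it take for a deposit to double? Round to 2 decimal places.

13.86 years

e^(0.05t) = 2, so 0.05t = ln 2 ≈ 0.69315.
t ≈ 0.69315/0.05 ≈ 13.8629.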